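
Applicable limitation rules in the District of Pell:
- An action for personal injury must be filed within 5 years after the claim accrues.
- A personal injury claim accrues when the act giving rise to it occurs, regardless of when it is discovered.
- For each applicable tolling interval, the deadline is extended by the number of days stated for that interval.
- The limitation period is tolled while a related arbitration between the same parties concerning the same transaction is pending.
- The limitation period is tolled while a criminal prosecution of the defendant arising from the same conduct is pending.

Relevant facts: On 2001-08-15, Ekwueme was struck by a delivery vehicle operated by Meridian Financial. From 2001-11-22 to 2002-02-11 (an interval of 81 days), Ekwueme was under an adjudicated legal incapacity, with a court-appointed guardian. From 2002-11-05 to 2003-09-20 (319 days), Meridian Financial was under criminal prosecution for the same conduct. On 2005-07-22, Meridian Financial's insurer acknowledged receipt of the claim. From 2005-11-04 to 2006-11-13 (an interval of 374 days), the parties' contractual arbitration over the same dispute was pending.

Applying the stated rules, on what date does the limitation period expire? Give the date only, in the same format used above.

2008-07-08

The limitation period began to run on 2001-08-15.
Adding the 5 years base period to 2001-08-15 gives a deadline of 2006-08-15, before any tolling.
The period was tolled for 319 days by the pending criminal prosecution (2002-11-05 to 2003-09-20), pushing the deadline to 2007-06-30.
The period was tolled for 374 days by the pending related arbitration (2005-11-04 to 2006-11-13), pushing the deadline to 2008-07-08.
The plaintiff's legal incapacity from 2001-11-22 to 2002-02-11 does not toll the period, because no stated rule makes the plaintiff's incapacity a tolling event.
None of the other events listed affects the running of the period under the stated rules.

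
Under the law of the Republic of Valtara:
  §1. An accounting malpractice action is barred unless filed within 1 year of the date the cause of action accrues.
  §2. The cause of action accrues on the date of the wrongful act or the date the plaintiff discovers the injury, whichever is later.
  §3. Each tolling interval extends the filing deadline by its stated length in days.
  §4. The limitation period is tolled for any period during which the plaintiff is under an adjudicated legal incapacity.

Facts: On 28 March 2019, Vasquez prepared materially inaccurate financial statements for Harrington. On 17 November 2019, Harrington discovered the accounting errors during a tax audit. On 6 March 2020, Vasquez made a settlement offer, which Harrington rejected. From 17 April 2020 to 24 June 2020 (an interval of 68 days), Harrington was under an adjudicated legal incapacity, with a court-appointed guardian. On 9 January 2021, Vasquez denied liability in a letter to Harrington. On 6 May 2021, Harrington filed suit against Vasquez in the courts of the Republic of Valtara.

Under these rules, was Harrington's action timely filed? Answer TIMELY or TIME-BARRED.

The claim accrued on 17 November 2019 — the later of the 28 March 2019 act and the 17 November 2019 discovery.
The untolled deadline — 1 year after 17 November 2019 — is 17 November 2020.
Because the plaintiff's legal incapacity ran from 17 April 2020 to 24 June 2020, the deadline is extended by 68 days to 24 January 2021.
The other events in the timeline have no effect on the limitation period under the stated rules.
Harrington filed on 6 May 2021, after the 24 January 2021 deadline, so the action is time-barred.

TIME-BARRED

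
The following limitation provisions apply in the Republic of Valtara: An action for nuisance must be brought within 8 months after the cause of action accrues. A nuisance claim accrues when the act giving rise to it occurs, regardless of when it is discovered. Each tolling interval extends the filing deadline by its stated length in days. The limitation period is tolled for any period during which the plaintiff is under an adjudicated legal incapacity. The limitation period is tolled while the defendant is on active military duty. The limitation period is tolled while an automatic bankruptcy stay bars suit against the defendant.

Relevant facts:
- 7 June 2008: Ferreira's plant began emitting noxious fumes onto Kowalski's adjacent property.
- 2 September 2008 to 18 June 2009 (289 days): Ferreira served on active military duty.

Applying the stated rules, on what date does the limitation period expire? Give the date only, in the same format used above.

23 November 2009

The cause of action accrued on 7 June 2008, the date of the act.
8 months from 7 June 2008 is 7 February 2009.
Because the defendant's active military service ran from 2 September 2008 to 18 June 2009, the deadline is extended by 289 days to 23 November 2009.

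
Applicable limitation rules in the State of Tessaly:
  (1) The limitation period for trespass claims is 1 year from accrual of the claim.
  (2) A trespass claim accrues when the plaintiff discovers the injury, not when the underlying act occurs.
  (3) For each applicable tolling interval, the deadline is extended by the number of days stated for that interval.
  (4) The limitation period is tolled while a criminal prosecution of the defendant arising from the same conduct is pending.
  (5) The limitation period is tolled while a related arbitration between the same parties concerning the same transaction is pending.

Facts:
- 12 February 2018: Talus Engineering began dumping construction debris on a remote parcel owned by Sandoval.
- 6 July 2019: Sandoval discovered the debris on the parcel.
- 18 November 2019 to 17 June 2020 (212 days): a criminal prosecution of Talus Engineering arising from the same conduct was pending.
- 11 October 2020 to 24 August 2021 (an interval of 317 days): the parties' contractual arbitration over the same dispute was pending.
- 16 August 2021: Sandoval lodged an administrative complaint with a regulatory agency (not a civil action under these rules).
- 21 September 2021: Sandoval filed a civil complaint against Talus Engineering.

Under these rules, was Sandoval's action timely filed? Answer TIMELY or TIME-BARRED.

The claim did not accrue until Sandoval discovered the injury on 6 July 2019; the 12 February 2018 act date does not start the clock under the stated rule.
1 year from 6 July 2019 is 6 July 2020.
The period was tolled for 212 days by the pending criminal prosecution (18 November 2019 to 17 June 2020), pushing the deadline to 3 February 2021.
The pending related arbitration from 11 October 2020 to 24 August 2021 tolled the period for 317 days, extending the deadline to 17 December 2021.
None of the other events listed affects the running of the period under the stated rules.
Sandoval filed on 21 September 2021, before the 17 December 2021 deadline, so the action is timely.

TIMELY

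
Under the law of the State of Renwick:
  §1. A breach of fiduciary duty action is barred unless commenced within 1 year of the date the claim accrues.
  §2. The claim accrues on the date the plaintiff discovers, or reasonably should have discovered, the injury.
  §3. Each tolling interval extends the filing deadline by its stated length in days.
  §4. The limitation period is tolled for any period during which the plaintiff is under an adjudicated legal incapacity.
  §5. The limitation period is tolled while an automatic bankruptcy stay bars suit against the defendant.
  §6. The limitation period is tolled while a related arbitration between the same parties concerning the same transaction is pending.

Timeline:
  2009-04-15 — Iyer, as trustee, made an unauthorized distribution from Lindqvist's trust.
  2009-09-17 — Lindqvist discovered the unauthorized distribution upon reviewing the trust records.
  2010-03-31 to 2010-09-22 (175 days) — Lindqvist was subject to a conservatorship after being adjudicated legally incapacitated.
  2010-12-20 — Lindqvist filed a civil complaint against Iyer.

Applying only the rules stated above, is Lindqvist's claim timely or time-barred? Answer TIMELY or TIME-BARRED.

TIMELY

Under the discovery rule, the claim accrued on 2009-09-17, when Lindqvist discovered the injury — not on the 2009-04-15 date of the underlying act.
Adding the 1 year base period to 2009-09-17 gives a deadline of 2010-09-17, before any tolling.
The period was tolled for 175 days by the plaintiff's legal incapacity (2010-03-31 to 2010-09-22), pushing the deadline to 2011-03-11.
The 2010-12-20 filing precedes the 2011-03-11 deadline; the claim is timely.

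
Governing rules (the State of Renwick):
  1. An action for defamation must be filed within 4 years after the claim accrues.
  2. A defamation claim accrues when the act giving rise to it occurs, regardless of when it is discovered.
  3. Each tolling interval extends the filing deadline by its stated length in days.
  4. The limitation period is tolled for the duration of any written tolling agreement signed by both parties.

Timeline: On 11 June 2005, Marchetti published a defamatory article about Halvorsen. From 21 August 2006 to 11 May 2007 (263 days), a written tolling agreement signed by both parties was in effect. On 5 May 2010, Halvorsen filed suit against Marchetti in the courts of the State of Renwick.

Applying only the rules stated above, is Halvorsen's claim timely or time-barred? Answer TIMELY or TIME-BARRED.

TIME-BARRED

The claim accrued on 11 June 2005, the date of the act.
4 years from 11 June 2005 is 11 June 2009.
The period was tolled for 263 days by the written tolling agreement (21 August 2006 to 11 May 2007), pushing the deadline to 1 March 2010.
The 5 May 2010 filing falls after the 1 March 2010 deadline; the claim is time-barred.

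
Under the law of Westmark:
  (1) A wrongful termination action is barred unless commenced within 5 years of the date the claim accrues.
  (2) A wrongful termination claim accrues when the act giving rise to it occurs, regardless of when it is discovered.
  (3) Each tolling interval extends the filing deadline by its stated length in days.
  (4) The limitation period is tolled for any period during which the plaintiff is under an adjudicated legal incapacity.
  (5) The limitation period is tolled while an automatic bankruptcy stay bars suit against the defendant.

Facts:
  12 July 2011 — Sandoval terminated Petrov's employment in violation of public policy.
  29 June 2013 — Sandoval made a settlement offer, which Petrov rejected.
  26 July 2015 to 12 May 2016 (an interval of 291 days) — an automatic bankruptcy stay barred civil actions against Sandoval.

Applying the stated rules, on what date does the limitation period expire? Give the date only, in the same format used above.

The limitation period began to run on 12 July 2011.
The untolled deadline — 5 years after 12 July 2011 — is 12 July 2016.
The period was tolled for 291 days by the automatic bankruptcy stay (26 July 2015 to 12 May 2016), pushing the deadline to 29 April 2017.
The other events in the timeline have no effect on the limitation period under the stated rules.

29 April 2017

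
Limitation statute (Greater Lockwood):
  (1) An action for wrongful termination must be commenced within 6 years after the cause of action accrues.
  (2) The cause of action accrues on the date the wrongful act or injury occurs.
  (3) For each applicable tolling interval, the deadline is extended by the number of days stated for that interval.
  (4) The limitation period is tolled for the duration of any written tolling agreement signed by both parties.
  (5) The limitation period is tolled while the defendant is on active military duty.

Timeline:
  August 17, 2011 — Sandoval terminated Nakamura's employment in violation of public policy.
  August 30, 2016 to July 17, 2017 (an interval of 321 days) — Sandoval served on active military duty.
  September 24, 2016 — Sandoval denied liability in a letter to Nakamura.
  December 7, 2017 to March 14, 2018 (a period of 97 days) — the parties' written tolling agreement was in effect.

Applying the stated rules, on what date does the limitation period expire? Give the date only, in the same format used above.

The claim accrued on August 17, 2011, when the wrongful act occurred.
Adding the 6 years base period to August 17, 2011 gives a deadline of August 17, 2017, before any tolling.
The defendant's active military service from August 30, 2016 to July 17, 2017 tolled the period for 321 days, extending the deadline to July 4, 2018.
The period was tolled for 97 days by the written tolling agreement (December 7, 2017 to March 14, 2018), pushing the deadline to October 9, 2018.
None of the other events listed affects the running of the period under the stated rules.

October 9, 2018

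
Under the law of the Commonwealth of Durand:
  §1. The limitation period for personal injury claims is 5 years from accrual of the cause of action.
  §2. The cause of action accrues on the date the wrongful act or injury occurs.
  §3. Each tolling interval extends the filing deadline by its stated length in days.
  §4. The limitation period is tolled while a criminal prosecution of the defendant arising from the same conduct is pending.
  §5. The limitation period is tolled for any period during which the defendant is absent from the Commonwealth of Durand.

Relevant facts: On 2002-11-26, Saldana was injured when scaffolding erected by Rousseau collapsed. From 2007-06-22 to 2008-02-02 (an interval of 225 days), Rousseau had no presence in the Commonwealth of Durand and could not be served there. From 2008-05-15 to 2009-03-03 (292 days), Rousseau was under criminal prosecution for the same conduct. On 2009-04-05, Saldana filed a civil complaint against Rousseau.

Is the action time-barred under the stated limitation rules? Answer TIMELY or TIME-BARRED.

TIMELY

The cause of action accrued on 2002-11-26, the date of the act.
Adding the 5 years base period to 2002-11-26 gives a deadline of 2007-11-26, before any tolling.
The defendant's absence from the jurisdiction from 2007-06-22 to 2008-02-02 tolled the period for 225 days, extending the deadline to 2008-07-08.
The period was tolled for 292 days by the pending criminal prosecution (2008-05-15 to 2009-03-03), pushing the deadline to 2009-04-26.
Saldana filed on 2009-04-05, before the 2009-04-26 deadline, so the action is timely.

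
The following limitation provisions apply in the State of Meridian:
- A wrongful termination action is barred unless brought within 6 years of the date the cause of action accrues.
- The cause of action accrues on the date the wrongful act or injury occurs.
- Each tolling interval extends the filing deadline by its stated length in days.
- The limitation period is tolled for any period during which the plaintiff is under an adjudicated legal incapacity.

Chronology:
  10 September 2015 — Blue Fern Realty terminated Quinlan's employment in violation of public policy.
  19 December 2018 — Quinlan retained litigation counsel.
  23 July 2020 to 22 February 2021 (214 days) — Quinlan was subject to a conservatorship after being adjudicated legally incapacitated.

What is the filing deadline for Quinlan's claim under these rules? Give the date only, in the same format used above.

12 April 2022

The claim accrued on 10 September 2015, when the wrongful act occurred.
6 years from 10 September 2015 is 10 September 2021.
The period was tolled for 214 days by the plaintiff's legal incapacity (23 July 2020 to 22 February 2021), pushing the deadline to 12 April 2022.
The other events in the timeline have no effect on the limitation period under the stated rules.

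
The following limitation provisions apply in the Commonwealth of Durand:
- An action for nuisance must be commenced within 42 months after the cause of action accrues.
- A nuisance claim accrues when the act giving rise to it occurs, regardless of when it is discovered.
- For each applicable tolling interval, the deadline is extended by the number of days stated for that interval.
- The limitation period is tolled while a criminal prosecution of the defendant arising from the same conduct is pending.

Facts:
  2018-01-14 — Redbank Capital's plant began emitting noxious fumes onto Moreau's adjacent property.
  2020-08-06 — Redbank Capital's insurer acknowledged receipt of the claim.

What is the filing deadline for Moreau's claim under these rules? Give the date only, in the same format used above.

2021-07-14

The cause of action accrued on 2018-01-14, the date of the act.
42 months from 2018-01-14 is 2021-07-14.
Nothing else in the chronology tolls or restarts the period.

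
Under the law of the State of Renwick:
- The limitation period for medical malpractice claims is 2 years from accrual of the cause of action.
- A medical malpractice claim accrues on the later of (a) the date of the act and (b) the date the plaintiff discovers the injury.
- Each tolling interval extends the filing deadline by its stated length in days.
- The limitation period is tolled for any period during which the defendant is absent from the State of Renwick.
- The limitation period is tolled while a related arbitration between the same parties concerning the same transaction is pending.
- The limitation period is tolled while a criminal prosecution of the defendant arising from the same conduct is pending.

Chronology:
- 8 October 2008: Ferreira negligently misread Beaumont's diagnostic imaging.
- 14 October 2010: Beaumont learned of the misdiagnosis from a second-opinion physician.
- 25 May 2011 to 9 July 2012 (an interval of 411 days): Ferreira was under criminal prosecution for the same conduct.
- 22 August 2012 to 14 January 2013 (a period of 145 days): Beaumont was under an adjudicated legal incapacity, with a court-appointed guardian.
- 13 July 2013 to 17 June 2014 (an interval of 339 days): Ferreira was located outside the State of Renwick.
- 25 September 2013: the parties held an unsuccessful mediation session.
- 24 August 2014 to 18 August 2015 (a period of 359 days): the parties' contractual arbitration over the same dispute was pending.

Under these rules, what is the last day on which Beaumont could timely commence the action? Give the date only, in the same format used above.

Taking the later of the act (8 October 2008) and discovery (14 October 2010), the claim accrued on 14 October 2010.
Adding the 2 years base period to 14 October 2010 gives a deadline of 14 October 2012, before any tolling.
The pending criminal prosecution from 25 May 2011 to 9 July 2012 tolled the period for 411 days, extending the deadline to 29 November 2013.
Because the defendant's absence from the jurisdiction ran from 13 July 2013 to 17 June 2014, the deadline is extended by 339 days to 3 November 2014.
Because the pending related arbitration ran from 24 August 2014 to 18 August 2015, the deadline is extended by 359 days to 28 October 2015.
No stated provision tolls the period for the plaintiff's incapacity, so the interval from 22 August 2012 to 14 January 2013 has no effect on the deadline.
Nothing else in the chronology tolls or restarts the period.

28 October 2015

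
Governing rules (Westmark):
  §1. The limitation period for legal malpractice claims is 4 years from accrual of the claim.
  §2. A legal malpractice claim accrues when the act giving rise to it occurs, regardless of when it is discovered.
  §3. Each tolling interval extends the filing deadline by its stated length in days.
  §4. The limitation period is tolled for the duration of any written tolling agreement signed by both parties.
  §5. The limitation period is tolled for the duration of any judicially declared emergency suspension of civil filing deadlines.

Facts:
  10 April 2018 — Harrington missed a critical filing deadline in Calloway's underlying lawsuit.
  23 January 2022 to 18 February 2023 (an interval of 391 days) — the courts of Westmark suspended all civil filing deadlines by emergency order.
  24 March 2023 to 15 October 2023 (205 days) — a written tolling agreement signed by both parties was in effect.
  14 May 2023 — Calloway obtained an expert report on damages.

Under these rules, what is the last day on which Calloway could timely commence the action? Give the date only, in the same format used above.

27 November 2023

The limitation period began to run on 10 April 2018.
4 years from 10 April 2018 is 10 April 2022.
Because the emergency suspension of filing deadlines ran from 23 January 2022 to 18 February 2023, the deadline is extended by 391 days to 6 May 2023.
The written tolling agreement from 24 March 2023 to 15 October 2023 tolled the period for 205 days, extending the deadline to 27 November 2023.
None of the other events listed affects the running of the period under the stated rules.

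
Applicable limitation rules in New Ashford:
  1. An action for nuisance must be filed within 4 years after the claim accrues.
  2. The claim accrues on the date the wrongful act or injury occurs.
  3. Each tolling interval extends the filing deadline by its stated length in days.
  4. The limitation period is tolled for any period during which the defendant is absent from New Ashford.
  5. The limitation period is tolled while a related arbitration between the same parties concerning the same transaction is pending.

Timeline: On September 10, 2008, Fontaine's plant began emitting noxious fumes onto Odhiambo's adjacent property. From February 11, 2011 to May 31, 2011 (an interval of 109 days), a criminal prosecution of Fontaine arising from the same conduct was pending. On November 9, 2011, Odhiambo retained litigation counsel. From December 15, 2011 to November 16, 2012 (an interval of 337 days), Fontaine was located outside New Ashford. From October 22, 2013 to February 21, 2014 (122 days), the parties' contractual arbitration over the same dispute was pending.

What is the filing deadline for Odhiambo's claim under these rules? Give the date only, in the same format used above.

The claim accrued on September 10, 2008, when the wrongful act occurred.
Adding the 4 years base period to September 10, 2008 gives a deadline of September 10, 2012, before any tolling.
The period was tolled for 337 days by the defendant's absence from the jurisdiction (December 15, 2011 to November 16, 2012), pushing the deadline to August 13, 2013.
The pending related arbitration from October 22, 2013 to February 21, 2014 began after the period had already run on August 13, 2013, so it has no tolling effect.
Although a criminal prosecution ran from February 11, 2011 to May 31, 2011, the stated rules do not make that a tolling event, so it is disregarded.
None of the other events listed affects the running of the period under the stated rules.

August 13, 2013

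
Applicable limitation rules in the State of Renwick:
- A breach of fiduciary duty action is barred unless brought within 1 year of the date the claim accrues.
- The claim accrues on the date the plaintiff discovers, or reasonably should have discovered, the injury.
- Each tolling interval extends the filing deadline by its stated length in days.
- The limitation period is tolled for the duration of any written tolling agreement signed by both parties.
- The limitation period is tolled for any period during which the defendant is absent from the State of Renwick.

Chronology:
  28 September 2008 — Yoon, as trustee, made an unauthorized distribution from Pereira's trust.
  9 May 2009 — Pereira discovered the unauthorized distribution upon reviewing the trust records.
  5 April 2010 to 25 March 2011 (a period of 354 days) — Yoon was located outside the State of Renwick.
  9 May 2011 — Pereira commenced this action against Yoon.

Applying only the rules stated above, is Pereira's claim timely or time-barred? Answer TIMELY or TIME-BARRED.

TIME-BARRED

Accrual is tied to discovery, so the period began on 9 May 2009 rather than on 28 September 2008 when the act occurred.
The untolled deadline — 1 year after 9 May 2009 — is 9 May 2010.
Because the defendant's absence from the jurisdiction ran from 5 April 2010 to 25 March 2011, the deadline is extended by 354 days to 28 April 2011.
The 9 May 2011 filing falls after the 28 April 2011 deadline; the claim is time-barred.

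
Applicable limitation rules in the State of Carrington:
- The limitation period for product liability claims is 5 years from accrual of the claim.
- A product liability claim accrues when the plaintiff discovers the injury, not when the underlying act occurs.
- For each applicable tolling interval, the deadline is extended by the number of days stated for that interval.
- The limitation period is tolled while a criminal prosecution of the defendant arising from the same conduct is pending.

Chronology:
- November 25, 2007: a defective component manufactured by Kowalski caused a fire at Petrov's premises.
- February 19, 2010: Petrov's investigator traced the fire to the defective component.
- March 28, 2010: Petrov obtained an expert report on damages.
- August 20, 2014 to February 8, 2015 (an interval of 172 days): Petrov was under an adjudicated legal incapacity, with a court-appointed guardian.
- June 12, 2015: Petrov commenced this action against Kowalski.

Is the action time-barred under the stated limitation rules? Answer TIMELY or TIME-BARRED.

TIME-BARRED

The claim did not accrue until Petrov discovered the injury on February 19, 2010; the November 25, 2007 act date does not start the clock under the stated rule.
The untolled deadline — 5 years after February 19, 2010 — is February 19, 2015.
The plaintiff's legal incapacity from August 20, 2014 to February 8, 2015 does not toll the period, because no stated rule makes the plaintiff's incapacity a tolling event.
Nothing else in the chronology tolls or restarts the period.
The June 12, 2015 filing falls after the February 19, 2015 deadline; the claim is time-barred.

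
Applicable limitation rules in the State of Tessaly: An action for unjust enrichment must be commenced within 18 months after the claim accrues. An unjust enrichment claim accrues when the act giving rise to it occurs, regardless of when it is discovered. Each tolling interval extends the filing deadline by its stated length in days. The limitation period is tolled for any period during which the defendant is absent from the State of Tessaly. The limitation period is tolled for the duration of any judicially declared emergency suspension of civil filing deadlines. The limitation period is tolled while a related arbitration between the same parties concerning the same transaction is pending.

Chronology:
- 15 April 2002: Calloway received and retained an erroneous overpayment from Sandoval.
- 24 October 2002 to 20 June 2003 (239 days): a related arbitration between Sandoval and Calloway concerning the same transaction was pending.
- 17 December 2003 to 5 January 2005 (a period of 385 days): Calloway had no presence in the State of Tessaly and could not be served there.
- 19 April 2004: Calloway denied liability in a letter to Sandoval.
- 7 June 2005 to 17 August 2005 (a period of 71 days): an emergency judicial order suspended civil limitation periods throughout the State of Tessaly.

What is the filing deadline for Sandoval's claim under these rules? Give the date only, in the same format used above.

9 September 2005

The claim accrued on 15 April 2002, when the wrongful act occurred.
The untolled deadline — 18 months after 15 April 2002 — is 15 October 2003.
Because the pending related arbitration ran from 24 October 2002 to 20 June 2003, the deadline is extended by 239 days to 10 June 2004.
Because the defendant's absence from the jurisdiction ran from 17 December 2003 to 5 January 2005, the deadline is extended by 385 days to 30 June 2005.
The period was tolled for 71 days by the emergency suspension of filing deadlines (7 June 2005 to 17 August 2005), pushing the deadline to 9 September 2005.
The other events in the timeline have no effect on the limitation period under the stated rules.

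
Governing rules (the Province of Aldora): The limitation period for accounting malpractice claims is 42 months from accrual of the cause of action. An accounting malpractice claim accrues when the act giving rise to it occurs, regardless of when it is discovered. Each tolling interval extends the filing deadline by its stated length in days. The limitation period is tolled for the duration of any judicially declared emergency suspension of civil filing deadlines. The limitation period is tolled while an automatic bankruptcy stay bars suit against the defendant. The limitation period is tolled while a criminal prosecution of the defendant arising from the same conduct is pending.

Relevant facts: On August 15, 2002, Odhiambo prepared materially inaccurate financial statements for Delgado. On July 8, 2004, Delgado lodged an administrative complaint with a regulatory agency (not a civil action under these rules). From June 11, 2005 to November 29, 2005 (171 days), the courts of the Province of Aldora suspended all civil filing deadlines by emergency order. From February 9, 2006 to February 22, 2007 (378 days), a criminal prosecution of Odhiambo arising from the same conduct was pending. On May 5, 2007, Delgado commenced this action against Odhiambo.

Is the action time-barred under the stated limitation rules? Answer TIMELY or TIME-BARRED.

TIMELY

The limitation period began to run on August 15, 2002.
42 months from August 15, 2002 is February 15, 2006.
Because the emergency suspension of filing deadlines ran from June 11, 2005 to November 29, 2005, the deadline is extended by 171 days to August 5, 2006.
Because the pending criminal prosecution ran from February 9, 2006 to February 22, 2007, the deadline is extended by 378 days to August 18, 2007.
Nothing else in the chronology tolls or restarts the period.
The May 5, 2007 filing precedes the August 18, 2007 deadline; the claim is timely.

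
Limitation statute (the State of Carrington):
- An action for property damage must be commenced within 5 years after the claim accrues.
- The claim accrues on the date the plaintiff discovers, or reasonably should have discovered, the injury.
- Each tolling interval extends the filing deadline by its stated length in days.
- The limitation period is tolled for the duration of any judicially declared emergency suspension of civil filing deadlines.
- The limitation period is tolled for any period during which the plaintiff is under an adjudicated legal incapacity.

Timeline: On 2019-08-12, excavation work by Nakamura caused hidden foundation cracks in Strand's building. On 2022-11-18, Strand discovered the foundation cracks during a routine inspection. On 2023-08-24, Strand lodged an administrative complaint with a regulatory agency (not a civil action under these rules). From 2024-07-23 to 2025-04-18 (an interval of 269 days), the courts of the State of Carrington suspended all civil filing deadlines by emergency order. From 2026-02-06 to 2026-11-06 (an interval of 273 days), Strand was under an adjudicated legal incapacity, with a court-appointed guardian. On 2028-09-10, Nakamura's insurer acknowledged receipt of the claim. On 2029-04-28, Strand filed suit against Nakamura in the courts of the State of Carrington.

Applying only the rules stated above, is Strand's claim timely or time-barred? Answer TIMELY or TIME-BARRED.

TIMELY

Under the discovery rule, the claim accrued on 2022-11-18, when Strand discovered the injury — not on the 2019-08-12 date of the underlying act.
5 years from 2022-11-18 is 2027-11-18.
Because the emergency suspension of filing deadlines ran from 2024-07-23 to 2025-04-18, the deadline is extended by 269 days to 2028-08-13.
The period was tolled for 273 days by the plaintiff's legal incapacity (2026-02-06 to 2026-11-06), pushing the deadline to 2029-05-13.
Nothing else in the chronology tolls or restarts the period.
Filing on 2029-04-28 beat the 2029-05-13 deadline — the action is timely.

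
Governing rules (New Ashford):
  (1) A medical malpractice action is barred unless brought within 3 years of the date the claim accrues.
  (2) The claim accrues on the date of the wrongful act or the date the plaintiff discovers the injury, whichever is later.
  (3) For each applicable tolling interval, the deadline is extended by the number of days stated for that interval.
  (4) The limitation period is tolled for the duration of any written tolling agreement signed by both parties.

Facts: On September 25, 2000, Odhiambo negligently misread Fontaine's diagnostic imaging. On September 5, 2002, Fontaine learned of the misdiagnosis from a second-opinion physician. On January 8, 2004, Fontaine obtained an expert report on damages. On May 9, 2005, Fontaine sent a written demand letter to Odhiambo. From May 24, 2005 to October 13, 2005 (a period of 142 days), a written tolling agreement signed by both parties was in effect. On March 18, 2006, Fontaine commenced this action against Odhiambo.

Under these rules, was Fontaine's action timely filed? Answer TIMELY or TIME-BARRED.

Because discovery on September 5, 2002 post-dates the September 25, 2000 act, accrual under the later-of rule falls on September 5, 2002.
Adding the 3 years base period to September 5, 2002 gives a deadline of September 5, 2005, before any tolling.
Because the written tolling agreement ran from May 24, 2005 to October 13, 2005, the deadline is extended by 142 days to January 25, 2006.
Nothing else in the chronology tolls or restarts the period.
The March 18, 2006 filing falls after the January 25, 2006 deadline; the claim is time-barred.

TIME-BARRED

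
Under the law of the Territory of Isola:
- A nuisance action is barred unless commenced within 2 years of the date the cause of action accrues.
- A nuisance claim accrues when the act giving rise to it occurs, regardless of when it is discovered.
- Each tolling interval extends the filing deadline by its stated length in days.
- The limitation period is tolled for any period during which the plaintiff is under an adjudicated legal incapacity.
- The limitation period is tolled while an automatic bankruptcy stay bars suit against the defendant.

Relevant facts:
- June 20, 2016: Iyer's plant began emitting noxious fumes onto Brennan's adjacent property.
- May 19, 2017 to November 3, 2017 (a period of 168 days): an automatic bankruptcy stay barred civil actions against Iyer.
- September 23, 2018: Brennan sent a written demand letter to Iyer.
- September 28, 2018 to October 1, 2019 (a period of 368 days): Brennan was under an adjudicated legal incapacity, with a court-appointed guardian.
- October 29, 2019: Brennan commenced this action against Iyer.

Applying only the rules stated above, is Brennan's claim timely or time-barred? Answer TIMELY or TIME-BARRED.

The limitation period began to run on June 20, 2016.
The untolled deadline — 2 years after June 20, 2016 — is June 20, 2018.
The automatic bankruptcy stay from May 19, 2017 to November 3, 2017 tolled the period for 168 days, extending the deadline to December 5, 2018.
The plaintiff's legal incapacity from September 28, 2018 to October 1, 2019 tolled the period for 368 days, extending the deadline to December 8, 2019.
Nothing else in the chronology tolls or restarts the period.
Brennan filed on October 29, 2019, before the December 8, 2019 deadline, so the action is timely.

TIMELY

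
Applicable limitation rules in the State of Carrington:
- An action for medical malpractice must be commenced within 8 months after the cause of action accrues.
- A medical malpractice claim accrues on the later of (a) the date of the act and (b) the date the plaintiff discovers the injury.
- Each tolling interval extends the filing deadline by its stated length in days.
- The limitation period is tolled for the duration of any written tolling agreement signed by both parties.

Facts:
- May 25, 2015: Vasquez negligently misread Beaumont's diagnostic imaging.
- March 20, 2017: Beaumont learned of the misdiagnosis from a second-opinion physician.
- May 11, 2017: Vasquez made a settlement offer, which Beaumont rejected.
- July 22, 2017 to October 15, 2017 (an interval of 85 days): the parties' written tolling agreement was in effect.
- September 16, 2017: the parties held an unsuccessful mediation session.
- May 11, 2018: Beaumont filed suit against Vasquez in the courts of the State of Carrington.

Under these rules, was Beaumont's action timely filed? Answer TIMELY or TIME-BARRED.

Taking the later of the act (May 25, 2015) and discovery (March 20, 2017), the claim accrued on March 20, 2017.
Adding the 8 months base period to March 20, 2017 gives a deadline of November 20, 2017, before any tolling.
Because the written tolling agreement ran from July 22, 2017 to October 15, 2017, the deadline is extended by 85 days to February 13, 2018.
None of the other events listed affects the running of the period under the stated rules.
Filing on May 11, 2018 missed the February 13, 2018 deadline — the action is time-barred.

TIME-BARRED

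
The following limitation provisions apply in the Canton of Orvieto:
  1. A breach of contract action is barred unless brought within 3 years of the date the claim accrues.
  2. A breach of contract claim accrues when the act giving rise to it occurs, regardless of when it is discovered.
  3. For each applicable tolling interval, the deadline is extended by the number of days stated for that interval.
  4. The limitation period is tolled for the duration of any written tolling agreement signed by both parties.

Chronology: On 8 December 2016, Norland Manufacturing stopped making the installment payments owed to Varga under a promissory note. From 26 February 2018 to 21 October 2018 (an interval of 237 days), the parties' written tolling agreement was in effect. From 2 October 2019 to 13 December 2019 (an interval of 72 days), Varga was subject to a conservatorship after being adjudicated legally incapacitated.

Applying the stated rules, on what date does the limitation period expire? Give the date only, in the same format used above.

The claim accrued on 8 December 2016, the date of the act.
3 years from 8 December 2016 is 8 December 2019.
The written tolling agreement from 26 February 2018 to 21 October 2018 tolled the period for 237 days, extending the deadline to 1 August 2020.
Although the plaintiff's incapacity ran from 2 October 2019 to 13 December 2019, the stated rules do not make that a tolling event, so it is disregarded.

1 August 2020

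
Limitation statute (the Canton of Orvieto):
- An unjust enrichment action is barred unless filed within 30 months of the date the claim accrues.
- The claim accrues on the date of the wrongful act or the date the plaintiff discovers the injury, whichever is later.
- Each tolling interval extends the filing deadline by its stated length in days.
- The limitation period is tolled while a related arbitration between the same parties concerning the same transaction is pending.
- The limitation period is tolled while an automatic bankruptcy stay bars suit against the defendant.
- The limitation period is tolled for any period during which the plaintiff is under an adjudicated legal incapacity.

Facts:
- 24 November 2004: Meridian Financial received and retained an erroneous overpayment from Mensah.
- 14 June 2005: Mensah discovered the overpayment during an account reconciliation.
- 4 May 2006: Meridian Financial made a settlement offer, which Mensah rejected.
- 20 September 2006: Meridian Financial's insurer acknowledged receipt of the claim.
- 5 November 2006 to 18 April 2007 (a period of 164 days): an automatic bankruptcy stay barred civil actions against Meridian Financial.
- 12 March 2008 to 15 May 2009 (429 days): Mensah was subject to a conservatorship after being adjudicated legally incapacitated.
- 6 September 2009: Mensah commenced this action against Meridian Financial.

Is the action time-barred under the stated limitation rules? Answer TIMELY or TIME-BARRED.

TIME-BARRED

Taking the later of the act (24 November 2004) and discovery (14 June 2005), the claim accrued on 14 June 2005.
The untolled deadline — 30 months after 14 June 2005 — is 14 December 2007.
Because the automatic bankruptcy stay ran from 5 November 2006 to 18 April 2007, the deadline is extended by 164 days to 26 May 2008.
The period was tolled for 429 days by the plaintiff's legal incapacity (12 March 2008 to 15 May 2009), pushing the deadline to 29 July 2009.
Nothing else in the chronology tolls or restarts the period.
Filing on 6 September 2009 missed the 29 July 2009 deadline — the action is time-barred.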